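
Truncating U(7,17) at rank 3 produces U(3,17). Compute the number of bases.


Truncating U(7,17) to rank 3 gives U(3,17).
Bases of U(3,17) are all 3-element subsets of 17 elements.
Number of bases = C(17,3) = (17 * 16 * 15) / (1 * 2 * 3) = 680.

680


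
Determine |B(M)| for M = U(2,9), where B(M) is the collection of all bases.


Bases of U(2,9) are all 2-element subsets of the 9-element ground set.
Number of bases = C(9,2).
C(9,2) = (9 * 8) / (1 * 2) = 36.

36


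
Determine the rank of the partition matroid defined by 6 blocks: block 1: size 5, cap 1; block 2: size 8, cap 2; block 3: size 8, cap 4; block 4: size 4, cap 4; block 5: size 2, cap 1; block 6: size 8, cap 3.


Rank of a partition matroid = sum of min(|Si|, ci) for each block.
= min(5,1) + min(8,2) + min(8,4) + min(4,4) + min(2,1) + min(8,3)
= 1 + 2 + 4 + 4 + 1 + 3
= 15.

15


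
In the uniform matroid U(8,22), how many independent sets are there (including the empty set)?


Independent sets of U(8,22) are all subsets of size <= 8.
Count = (22 choose 0) + (22 choose 1) + (22 choose 2) + (22 choose 3) + (22 choose 4) + (22 choose 5) + (22 choose 6) + (22 choose 7) + (22 choose 8)
     = 1 + 22 + 231 + 1540 + 7315 + 26334 + 74613 + 170544 + 319770
     = 600370.

600370


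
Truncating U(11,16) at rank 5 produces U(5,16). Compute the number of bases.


Truncating U(11,16) to rank 5 gives U(5,16).
Bases of U(5,16) are all 5-element subsets of 16 elements.
Number of bases = C(16,5) = 4368.

4368


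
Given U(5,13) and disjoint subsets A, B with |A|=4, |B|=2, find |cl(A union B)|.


|A union B| = 4 + 2 = 6 (disjoint).
In U(5,13), cl(S) = S if |S| < 5, else cl(S) = E.
Since 6 >= 5, cl(A union B) = E.
|cl(A union B)| = 13.

13


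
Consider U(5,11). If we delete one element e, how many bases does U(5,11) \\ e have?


Deleting e from U(5,11) gives U(5,10) since n > r.
Bases of U(5,10) = (10 choose 5) = 252.

252


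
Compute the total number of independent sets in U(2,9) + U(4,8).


For a direct sum, |I(M1+M2)| = |I(M1)| * |I(M2)|.
|I(U(2,9))| = sum C(9,k) for k=0..2 = 46.
|I(U(4,8))| = sum C(8,k) for k=0..4 = 163.
Total = 46 * 163 = 7498.

7498


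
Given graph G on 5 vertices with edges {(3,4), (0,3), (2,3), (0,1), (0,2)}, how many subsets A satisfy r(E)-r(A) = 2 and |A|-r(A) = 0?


R(x,y) = sum over A in 2^E of x^(r(E)-r(A)) * y^(|A|-r(A)).
G has 5 vertices, 5 edges. r(E) = 4.
Enumerate all 2^5 = 32 subsets.
Count subsets with r(E)-r(A)=2 and |A|-r(A)=0: 10.

10


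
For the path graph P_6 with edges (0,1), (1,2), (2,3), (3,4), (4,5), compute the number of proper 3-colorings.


P(P_6, k) = k * (k-1)^(5).
P(3) = 3 * 2^5 = 3 * 32 = 96.

96


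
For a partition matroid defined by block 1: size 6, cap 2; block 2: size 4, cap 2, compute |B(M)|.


A basis picks exactly ci elements from block i.
Number of bases = product of C(|Si|, ci).
= C(6,2) * C(4,2)
= 15 * 6
= 90.

90


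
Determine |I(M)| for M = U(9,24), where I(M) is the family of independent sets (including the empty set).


Independent sets of U(9,24) are all subsets of size <= 9.
Count = (24 choose 0) + (24 choose 1) + (24 choose 2) + (24 choose 3) + (24 choose 4) + (24 choose 5) + (24 choose 6) + (24 choose 7) + (24 choose 8) + (24 choose 9)
     = 1 + 24 + 276 + 2024 + 10626 + 42504 + 134596 + 346104 + 735471 + 1307504
     = 2579130.

2579130


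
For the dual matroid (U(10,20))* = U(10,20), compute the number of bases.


The dual of U(r,n) is U(n-r, n) = U(10,20).
Bases of U(10,20) are all (10)-element subsets.
|B(M*)| = (20 choose 10) = 184756.

184756


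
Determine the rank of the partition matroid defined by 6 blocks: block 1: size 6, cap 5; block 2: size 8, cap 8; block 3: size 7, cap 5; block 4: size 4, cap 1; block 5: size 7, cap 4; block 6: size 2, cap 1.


Rank of a partition matroid = sum of min(|Si|, ci) for each block.
= min(6,5) + min(8,8) + min(7,5) + min(4,1) + min(7,4) + min(2,1)
= 5 + 8 + 5 + 1 + 4 + 1
= 24.

24


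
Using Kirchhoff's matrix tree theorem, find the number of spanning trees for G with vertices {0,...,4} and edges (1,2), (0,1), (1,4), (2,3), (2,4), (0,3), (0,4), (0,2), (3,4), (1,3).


By Kirchhoff's matrix tree theorem, the number of spanning trees equals
the determinant of any cofactor of the Laplacian matrix L.
G has 5 vertices and 10 edges.
Computing the (4 x 4) cofactor determinant gives 125.

125


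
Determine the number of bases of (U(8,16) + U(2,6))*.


(M1+M2)* = M1* + M2*.
M1* = U(8,16), bases: C(16,8) = 12870.
M2* = U(4,6), bases: C(6,4) = 15.
|B(M*)| = 12870 * 15 = 193050.

193050


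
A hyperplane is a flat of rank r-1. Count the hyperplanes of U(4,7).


Hyperplanes of U(4,7) are flats of rank 3.
In a uniform matroid, these are exactly the (3)-element subsets.
Count = (7 choose 3) = 35.

35


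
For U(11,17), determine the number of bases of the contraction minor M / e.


Contracting e from U(11,17) gives U(10,16).
Bases of U(10,16) = C(16,10) = 16! / (10! * 6!) = 8008.

8008


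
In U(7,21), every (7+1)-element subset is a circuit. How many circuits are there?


In U(7,21), circuits are the (8)-element subsets.
Any set of 8 elements is dependent, and removing any one element gives
an independent set of size 7, so it is a minimal dependent set.
Number of circuits = C(21,8) = 203490.

203490


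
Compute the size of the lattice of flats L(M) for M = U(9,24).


Flats of U(9,24): every subset of size < 9 is a flat, plus E itself.
Count = (24 choose 0) + (24 choose 1) + (24 choose 2) + (24 choose 3) + (24 choose 4) + (24 choose 5) + (24 choose 6) + (24 choose 7) + (24 choose 8) + 1
     = 1 + 24 + 276 + 2024 + 10626 + 42504 + 134596 + 346104 + 735471 + 1
     = 1271627.

1271627


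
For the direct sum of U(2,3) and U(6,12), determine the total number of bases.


Bases of a direct sum M1 + M2: |B| = |B(M1)| * |B(M2)|.
|B(U(2,3))| = C(3,2) = 3.
|B(U(6,12))| = C(12,6) = 924.
Total bases = 3 * 924 = 2772.

2772


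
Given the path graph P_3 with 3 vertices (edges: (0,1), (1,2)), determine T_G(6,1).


A path on 3 vertices is a tree with 2 edges.
T(x,y) = x^(2) for any tree.
T(6,1) = 6^2 = 36.

36


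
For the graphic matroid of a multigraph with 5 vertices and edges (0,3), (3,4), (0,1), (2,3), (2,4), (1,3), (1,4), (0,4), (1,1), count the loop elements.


In a graphic matroid, a loop is a self-loop edge (u,u) with rank 0.
Examining all 9 edges for self-loops...
Self-loops found: (1,1)
Number of loops = 1.

1


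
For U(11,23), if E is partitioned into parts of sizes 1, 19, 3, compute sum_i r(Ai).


r(Ai) = min(|Ai|, 11) for each part.
Sum = min(1,11) + min(19,11) + min(3,11)
    = 1 + 11 + 3
    = 15.

15


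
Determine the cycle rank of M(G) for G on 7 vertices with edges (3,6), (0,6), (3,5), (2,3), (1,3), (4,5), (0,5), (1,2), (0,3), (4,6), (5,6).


Cycle rank (nullity) = |E| - r(M) = |E| - (|V| - c).
|E| = 11, |V| = 7, c = 1.
Nullity = 11 - (7 - 1) = 11 - 6 = 5.

5


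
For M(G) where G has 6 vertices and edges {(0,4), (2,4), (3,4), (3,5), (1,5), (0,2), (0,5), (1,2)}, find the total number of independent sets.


An independent set in a graphic matroid is an acyclic edge subset.
G has 6 vertices and 8 edges.
Enumerate all 2^8 = 256 subsets, checking for acyclicity.
Total independent sets = 190.

190


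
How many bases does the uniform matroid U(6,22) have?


Bases of U(6,22) are all 6-element subsets of the 22-element ground set.
Number of bases = C(22,6).
C(22,6) = 22! / (6! * 16!) = 74613.

74613


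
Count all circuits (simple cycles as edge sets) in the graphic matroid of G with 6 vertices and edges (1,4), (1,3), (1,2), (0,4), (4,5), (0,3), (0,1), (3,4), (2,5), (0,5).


A circuit in a graphic matroid = edge set of a simple cycle.
G has 6 vertices and 10 edges.
Enumerating all minimal edge subsets forming cycles...
Total circuits found: 22.

22


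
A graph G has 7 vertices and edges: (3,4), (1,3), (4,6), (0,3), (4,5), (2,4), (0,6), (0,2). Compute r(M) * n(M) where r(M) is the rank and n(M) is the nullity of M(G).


r(M) = |V| - c = 7 - 1 = 6.
nullity = |E| - r(M) = 8 - 6 = 2.
Product = 6 * 2 = 12.

12


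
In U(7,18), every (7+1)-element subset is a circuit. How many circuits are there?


In U(7,18), circuits are the (8)-element subsets.
Any set of 8 elements is dependent, and removing any one element gives
an independent set of size 7, so it is a minimal dependent set.
Number of circuits = C(18,8) = 18! / (8! * 10!) = 43758.

43758


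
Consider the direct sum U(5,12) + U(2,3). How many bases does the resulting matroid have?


Bases of a direct sum M1 + M2: |B| = |B(M1)| * |B(M2)|.
|B(U(5,12))| = C(12,5) = 792.
|B(U(2,3))| = C(3,2) = 3.
Total bases = 792 * 3 = 2376.

2376


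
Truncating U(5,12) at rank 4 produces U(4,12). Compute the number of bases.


Truncating U(5,12) to rank 4 gives U(4,12).
Bases of U(4,12) are all 4-element subsets of 12 elements.
Number of bases = C(12,4) = 12! / (4! * 8!) = 495.

495


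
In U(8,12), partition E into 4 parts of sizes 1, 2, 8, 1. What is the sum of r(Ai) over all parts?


r(Ai) = min(|Ai|, 8) for each part.
Sum = min(1,8) + min(2,8) + min(8,8) + min(1,8)
    = 1 + 2 + 8 + 1
    = 12.

12


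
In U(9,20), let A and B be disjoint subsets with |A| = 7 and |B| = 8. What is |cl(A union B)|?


|A union B| = 7 + 8 = 15 (disjoint).
In U(9,20), cl(S) = S if |S| < 9, else cl(S) = E.
Since 15 >= 9, cl(A union B) = E.
|cl(A union B)| = 20.

20


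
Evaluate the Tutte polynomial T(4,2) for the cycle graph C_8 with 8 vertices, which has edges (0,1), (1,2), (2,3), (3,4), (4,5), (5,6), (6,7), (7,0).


T(C_8; x,y) = x + x^2 + ... + x^(7) + y.
T(4,2) = 4^1 + 4^2 + 4^3 + 4^4 + 4^5 + 4^6 + 4^7 + 2
= 4 + 16 + 64 + 256 + 1024 + 4096 + 16384 + 2
= 21846.

21846


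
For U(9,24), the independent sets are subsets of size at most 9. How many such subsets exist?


Independent sets of U(9,24) are all subsets of size <= 9.
Count = C(24,0) + C(24,1) + C(24,2) + C(24,3) + C(24,4) + C(24,5) + C(24,6) + C(24,7) + C(24,8) + C(24,9)
     = 1 + 24 + 276 + 2024 + 10626 + 42504 + 134596 + 346104 + 735471 + 1307504
     = 2579130.

2579130


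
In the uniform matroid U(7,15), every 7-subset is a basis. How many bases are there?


Bases of U(7,15) are all 7-element subsets of the 15-element ground set.
Number of bases = C(15,7).
(15 choose 7) = 6435.

6435


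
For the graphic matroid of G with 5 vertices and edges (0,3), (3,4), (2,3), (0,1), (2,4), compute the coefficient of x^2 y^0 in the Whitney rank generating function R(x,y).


R(x,y) = sum over A in 2^E of x^(r(E)-r(A)) * y^(|A|-r(A)).
G has 5 vertices, 5 edges. r(E) = 4.
Enumerate all 2^5 = 32 subsets.
Count subsets with r(E)-r(A)=2 and |A|-r(A)=0: 10.

10


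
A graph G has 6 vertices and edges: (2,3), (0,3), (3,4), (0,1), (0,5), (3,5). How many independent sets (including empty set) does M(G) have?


An independent set in a graphic matroid is an acyclic edge subset.
G has 6 vertices and 6 edges.
Enumerate all 2^6 = 64 subsets, checking for acyclicity.
Total independent sets = 56.

56


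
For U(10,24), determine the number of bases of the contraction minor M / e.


Contracting e from U(10,24) gives U(9,23).
Bases of U(9,23) = C(23,9) = 23! / (9! * 14!) = 817190.

817190


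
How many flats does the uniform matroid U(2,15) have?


Flats of U(2,15): every subset of size < 2 is a flat, plus E itself.
Count = (15 choose 0) + (15 choose 1) + 1
     = 1 + 15 + 1
     = 17.

17


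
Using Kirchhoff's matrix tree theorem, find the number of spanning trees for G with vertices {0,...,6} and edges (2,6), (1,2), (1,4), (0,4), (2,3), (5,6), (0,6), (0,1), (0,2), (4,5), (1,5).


By Kirchhoff's matrix tree theorem, the number of spanning trees equals
the determinant of any cofactor of the Laplacian matrix L.
G has 7 vertices and 11 edges.
Computing the (6 x 6) cofactor determinant gives 130.

130


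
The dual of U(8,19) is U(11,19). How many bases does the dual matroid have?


The dual of U(r,n) is U(n-r, n) = U(11,19).
Bases of U(11,19) are all (11)-element subsets.
|B(M*)| = C(19,11) = 75582.

75582


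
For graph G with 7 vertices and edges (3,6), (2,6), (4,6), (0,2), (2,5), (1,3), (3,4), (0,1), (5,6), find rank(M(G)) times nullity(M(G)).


r(M) = |V| - c = 7 - 1 = 6.
nullity = |E| - r(M) = 9 - 6 = 3.
Product = 6 * 3 = 18.

18


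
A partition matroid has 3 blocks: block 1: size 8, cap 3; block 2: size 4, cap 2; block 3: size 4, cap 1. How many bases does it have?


A basis picks exactly ci elements from block i.
Number of bases = product of C(|Si|, ci).
= C(8,3) * C(4,2) * C(4,1)
= 56 * 6 * 4
= 1344.

1344


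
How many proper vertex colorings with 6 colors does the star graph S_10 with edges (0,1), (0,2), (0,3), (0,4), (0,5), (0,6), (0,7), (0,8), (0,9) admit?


P(tree, k) = k * (k-1)^(9) for any tree on 10 vertices.
P(6) = 6 * 5^9 = 6 * 1953125 = 11718750.

11718750


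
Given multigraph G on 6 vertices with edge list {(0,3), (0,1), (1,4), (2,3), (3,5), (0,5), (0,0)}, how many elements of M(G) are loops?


In a graphic matroid, a loop is a self-loop edge (u,u) with rank 0.
Examining all 7 edges for self-loops...
Self-loops found: (0,0)
Number of loops = 1.

1


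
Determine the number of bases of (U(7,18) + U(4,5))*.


(M1+M2)* = M1* + M2*.
M1* = U(11,18), bases: C(18,11) = 31824.
M2* = U(1,5), bases: C(5,1) = 5.
|B(M*)| = 31824 * 5 = 159120.

159120


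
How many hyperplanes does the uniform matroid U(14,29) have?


Hyperplanes of U(14,29) are flats of rank 13.
In a uniform matroid, these are exactly the (13)-element subsets.
Count = C(29,13) = 29! / (13! * 16!) = 67863915.

67863915


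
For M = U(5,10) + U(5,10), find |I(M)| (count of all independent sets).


For a direct sum, |I(M1+M2)| = |I(M1)| * |I(M2)|.
|I(U(5,10))| = sum C(10,k) for k=0..5 = 638.
|I(U(5,10))| = sum C(10,k) for k=0..5 = 638.
Total = 638 * 638 = 407044.

407044


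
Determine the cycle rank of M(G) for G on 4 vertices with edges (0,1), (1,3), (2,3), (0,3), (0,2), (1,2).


Cycle rank (nullity) = |E| - r(M) = |E| - (|V| - c).
|E| = 6, |V| = 4, c = 1.
Nullity = 6 - (4 - 1) = 6 - 3 = 3.

3


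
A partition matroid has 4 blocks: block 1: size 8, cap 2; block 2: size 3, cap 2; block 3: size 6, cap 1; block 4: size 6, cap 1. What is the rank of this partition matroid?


Rank of a partition matroid = sum of min(|Si|, ci) for each block.
= min(8,2) + min(3,2) + min(6,1) + min(6,1)
= 2 + 2 + 1 + 1
= 6.

6


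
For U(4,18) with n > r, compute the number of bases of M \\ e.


Deleting e from U(4,18) gives U(4,17) since n > r.
Bases of U(4,17) = C(17,4) = (17 * 16 * 15 * 14) / (1 * 2 * 3 * 4) = 2380.

2380


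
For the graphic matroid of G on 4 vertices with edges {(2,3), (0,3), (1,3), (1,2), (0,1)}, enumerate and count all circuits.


A circuit in a graphic matroid = edge set of a simple cycle.
G has 4 vertices and 5 edges.
Enumerating all minimal edge subsets forming cycles...
Total circuits found: 3.

3


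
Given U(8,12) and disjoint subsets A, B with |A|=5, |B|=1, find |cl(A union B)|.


|A union B| = 5 + 1 = 6 (disjoint).
In U(8,12), cl(S) = S if |S| < 8, else cl(S) = E.
Since 6 < 8, cl(A union B) = A union B.
|cl(A union B)| = 6.

6


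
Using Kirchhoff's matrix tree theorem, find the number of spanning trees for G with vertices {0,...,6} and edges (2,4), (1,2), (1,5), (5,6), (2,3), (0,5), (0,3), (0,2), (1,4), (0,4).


By Kirchhoff's matrix tree theorem, the number of spanning trees equals
the determinant of any cofactor of the Laplacian matrix L.
G has 7 vertices and 10 edges.
Computing the (6 x 6) cofactor determinant gives 61.

61


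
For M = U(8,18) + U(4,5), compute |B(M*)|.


(M1+M2)* = M1* + M2*.
M1* = U(10,18), bases: C(18,10) = 43758.
M2* = U(1,5), bases: C(5,1) = 5.
|B(M*)| = 43758 * 5 = 218790.

218790


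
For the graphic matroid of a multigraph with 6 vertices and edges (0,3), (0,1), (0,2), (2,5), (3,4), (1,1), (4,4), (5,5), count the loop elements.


In a graphic matroid, a loop is a self-loop edge (u,u) with rank 0.
Examining all 8 edges for self-loops...
Self-loops found: (1,1), (4,4), (5,5)
Number of loops = 3.

3


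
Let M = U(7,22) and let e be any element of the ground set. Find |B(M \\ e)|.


Deleting e from U(7,22) gives U(7,21) since n > r.
Bases of U(7,21) = (21 choose 7) = 116280.

116280


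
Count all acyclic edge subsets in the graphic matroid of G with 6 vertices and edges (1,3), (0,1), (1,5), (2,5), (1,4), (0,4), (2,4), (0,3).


An independent set in a graphic matroid is an acyclic edge subset.
G has 6 vertices and 8 edges.
Enumerate all 2^8 = 256 subsets, checking for acyclicity.
Total independent sets = 178.

178


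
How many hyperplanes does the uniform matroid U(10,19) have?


Hyperplanes of U(10,19) are flats of rank 9.
In a uniform matroid, these are exactly the (9)-element subsets.
Count = C(19,9) = 92378.

92378


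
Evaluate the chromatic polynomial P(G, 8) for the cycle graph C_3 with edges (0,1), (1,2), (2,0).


P(C_3, k) = (k-1)^3 + (-1)^3*(k-1).
P(8) = (7)^3 - 7
= 343 - 7 = 336.

336


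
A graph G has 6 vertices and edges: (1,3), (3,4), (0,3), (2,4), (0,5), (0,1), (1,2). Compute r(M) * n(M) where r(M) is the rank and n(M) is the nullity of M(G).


r(M) = |V| - c = 6 - 1 = 5.
nullity = |E| - r(M) = 7 - 5 = 2.
Product = 5 * 2 = 10.

10


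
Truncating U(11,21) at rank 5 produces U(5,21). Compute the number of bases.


Truncating U(11,21) to rank 5 gives U(5,21).
Bases of U(5,21) are all 5-element subsets of 21 elements.
Number of bases = C(21,5) = 21! / (5! * 16!) = 20349.

20349


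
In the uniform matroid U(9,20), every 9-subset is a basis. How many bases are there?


Bases of U(9,20) are all 9-element subsets of the 20-element ground set.
Number of bases = C(20,9).
C(20,9) = 167960.

167960


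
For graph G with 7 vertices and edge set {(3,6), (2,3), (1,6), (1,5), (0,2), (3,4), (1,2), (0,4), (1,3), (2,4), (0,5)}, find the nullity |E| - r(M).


Cycle rank (nullity) = |E| - r(M) = |E| - (|V| - c).
|E| = 11, |V| = 7, c = 1.
Nullity = 11 - (7 - 1) = 11 - 6 = 5.

5


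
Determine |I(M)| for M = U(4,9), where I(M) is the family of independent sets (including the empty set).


Independent sets of U(4,9) are all subsets of size <= 4.
Count = (9 choose 0) + (9 choose 1) + (9 choose 2) + (9 choose 3) + (9 choose 4)
     = 1 + 9 + 36 + 84 + 126
     = 256.

256


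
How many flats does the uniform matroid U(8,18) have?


Flats of U(8,18): every subset of size < 8 is a flat, plus E itself.
Count = (18 choose 0) + (18 choose 1) + (18 choose 2) + (18 choose 3) + (18 choose 4) + (18 choose 5) + (18 choose 6) + (18 choose 7) + 1
     = 1 + 18 + 153 + 816 + 3060 + 8568 + 18564 + 31824 + 1
     = 63005.

63005


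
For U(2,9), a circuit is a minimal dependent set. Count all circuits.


In U(2,9), circuits are the (3)-element subsets.
Any set of 3 elements is dependent, and removing any one element gives
an independent set of size 2, so it is a minimal dependent set.
Number of circuits = (9 choose 3) = 84.

84


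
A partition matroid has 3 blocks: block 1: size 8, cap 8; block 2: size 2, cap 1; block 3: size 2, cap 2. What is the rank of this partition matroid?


Rank of a partition matroid = sum of min(|Si|, ci) for each block.
= min(8,8) + min(2,1) + min(2,2)
= 8 + 1 + 2
= 11.

11


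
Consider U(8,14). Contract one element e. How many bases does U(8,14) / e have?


Contracting e from U(8,14) gives U(7,13).
Bases of U(7,13) = C(13,7) = 13! / (7! * 6!) = 1716.

1716


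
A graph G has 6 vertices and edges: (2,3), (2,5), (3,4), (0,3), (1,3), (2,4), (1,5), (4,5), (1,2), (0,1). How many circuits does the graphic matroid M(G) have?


A circuit in a graphic matroid = edge set of a simple cycle.
G has 6 vertices and 10 edges.
Enumerating all minimal edge subsets forming cycles...
Total circuits found: 21.

21


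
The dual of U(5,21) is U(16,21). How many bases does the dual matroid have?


The dual of U(r,n) is U(n-r, n) = U(16,21).
Bases of U(16,21) are all (16)-element subsets.
|B(M*)| = C(21,16) = 20349.

20349


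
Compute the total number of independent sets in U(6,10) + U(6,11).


For a direct sum, |I(M1+M2)| = |I(M1)| * |I(M2)|.
|I(U(6,10))| = sum C(10,k) for k=0..6 = 848.
|I(U(6,11))| = sum C(11,k) for k=0..6 = 1486.
Total = 848 * 1486 = 1260128.

1260128


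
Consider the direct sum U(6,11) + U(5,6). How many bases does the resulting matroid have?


Bases of a direct sum M1 + M2: |B| = |B(M1)| * |B(M2)|.
|B(U(6,11))| = C(11,6) = 462.
|B(U(5,6))| = C(6,5) = 6.
Total bases = 462 * 6 = 2772.

2772


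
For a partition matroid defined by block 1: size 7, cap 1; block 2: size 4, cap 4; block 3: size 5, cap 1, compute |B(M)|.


A basis picks exactly ci elements from block i.
Number of bases = product of C(|Si|, ci).
= C(7,1) * C(4,4) * C(5,1)
= 7 * 1 * 5
= 35.

35


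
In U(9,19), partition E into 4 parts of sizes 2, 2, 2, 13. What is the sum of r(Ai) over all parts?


r(Ai) = min(|Ai|, 9) for each part.
Sum = min(2,9) + min(2,9) + min(2,9) + min(13,9)
    = 2 + 2 + 2 + 9
    = 15.

15


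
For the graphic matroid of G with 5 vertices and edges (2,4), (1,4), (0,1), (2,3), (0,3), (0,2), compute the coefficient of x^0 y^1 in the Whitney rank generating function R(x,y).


R(x,y) = sum over A in 2^E of x^(r(E)-r(A)) * y^(|A|-r(A)).
G has 5 vertices, 6 edges. r(E) = 4.
Enumerate all 2^6 = 64 subsets.
Count subsets with r(E)-r(A)=0 and |A|-r(A)=1: 6.

6


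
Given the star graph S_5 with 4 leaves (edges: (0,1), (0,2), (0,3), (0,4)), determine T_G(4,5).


A star on 5 vertices is a tree with 4 edges.
T(x,y) = x^(4) for any tree.
T(4,5) = 4^4 = 256.

256


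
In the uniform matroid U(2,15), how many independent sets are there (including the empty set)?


Independent sets of U(2,15) are all subsets of size <= 2.
Count = (15 choose 0) + (15 choose 1) + (15 choose 2)
     = 1 + 15 + 105
     = 121.

121


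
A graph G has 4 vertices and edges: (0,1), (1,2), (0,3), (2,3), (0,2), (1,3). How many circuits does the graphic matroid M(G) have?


A circuit in a graphic matroid = edge set of a simple cycle.
G has 4 vertices and 6 edges.
Enumerating all minimal edge subsets forming cycles...
Total circuits found: 7.

7


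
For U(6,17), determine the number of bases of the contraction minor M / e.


Contracting e from U(6,17) gives U(5,16).
Bases of U(5,16) = C(16,5) = 4368.

4368


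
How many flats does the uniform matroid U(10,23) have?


Flats of U(10,23): every subset of size < 10 is a flat, plus E itself.
Count = (23 choose 0) + (23 choose 1) + (23 choose 2) + (23 choose 3) + (23 choose 4) + (23 choose 5) + (23 choose 6) + (23 choose 7) + (23 choose 8) + (23 choose 9) + 1
     = 1 + 23 + 253 + 1771 + 8855 + 33649 + 100947 + 245157 + 490314 + 817190 + 1
     = 1698161.

1698161


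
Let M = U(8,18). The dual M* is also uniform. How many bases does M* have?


The dual of U(r,n) is U(n-r, n) = U(10,18).
Bases of U(10,18) are all (10)-element subsets.
|B(M*)| = (18 choose 10) = 43758.

43758


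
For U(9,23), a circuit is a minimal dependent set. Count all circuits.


In U(9,23), circuits are the (10)-element subsets.
Any set of 10 elements is dependent, and removing any one element gives
an independent set of size 9, so it is a minimal dependent set.
Number of circuits = C(23,10) = 1144066.

1144066


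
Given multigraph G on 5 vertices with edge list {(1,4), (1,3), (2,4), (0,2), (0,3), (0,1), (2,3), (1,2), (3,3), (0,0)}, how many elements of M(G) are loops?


In a graphic matroid, a loop is a self-loop edge (u,u) with rank 0.
Examining all 10 edges for self-loops...
Self-loops found: (3,3), (0,0)
Number of loops = 2.

2


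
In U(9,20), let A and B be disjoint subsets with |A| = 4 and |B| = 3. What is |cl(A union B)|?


|A union B| = 4 + 3 = 7 (disjoint).
In U(9,20), cl(S) = S if |S| < 9, else cl(S) = E.
Since 7 < 9, cl(A union B) = A union B.
|cl(A union B)| = 7.

7


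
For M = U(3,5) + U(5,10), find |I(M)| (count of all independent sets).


For a direct sum, |I(M1+M2)| = |I(M1)| * |I(M2)|.
|I(U(3,5))| = sum C(5,k) for k=0..3 = 26.
|I(U(5,10))| = sum C(10,k) for k=0..5 = 638.
Total = 26 * 638 = 16588.

16588


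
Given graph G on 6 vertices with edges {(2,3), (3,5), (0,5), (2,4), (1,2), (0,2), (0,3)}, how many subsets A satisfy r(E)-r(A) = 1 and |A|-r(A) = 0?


R(x,y) = sum over A in 2^E of x^(r(E)-r(A)) * y^(|A|-r(A)).
G has 6 vertices, 7 edges. r(E) = 5.
Enumerate all 2^7 = 128 subsets.
Count subsets with r(E)-r(A)=1 and |A|-r(A)=0: 26.

26


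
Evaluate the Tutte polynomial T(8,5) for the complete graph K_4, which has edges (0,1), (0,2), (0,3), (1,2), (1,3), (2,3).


T(K_4; x,y) = x^3 + 3x^2 + 4xy + 2x + y^3 + 3y^2 + 2y.
Substituting x=8, y=5:
= 512 + 192 + 160 + 16 + 125 + 75 + 10
= 1090.

1090


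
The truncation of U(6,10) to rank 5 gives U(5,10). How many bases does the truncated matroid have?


Truncating U(6,10) to rank 5 gives U(5,10).
Bases of U(5,10) are all 5-element subsets of 10 elements.
Number of bases = C(10,5) = 252.

252


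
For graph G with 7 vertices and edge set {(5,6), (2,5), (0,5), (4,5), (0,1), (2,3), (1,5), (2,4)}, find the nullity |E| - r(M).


Cycle rank (nullity) = |E| - r(M) = |E| - (|V| - c).
|E| = 8, |V| = 7, c = 1.
Nullity = 8 - (7 - 1) = 8 - 6 = 2.

2


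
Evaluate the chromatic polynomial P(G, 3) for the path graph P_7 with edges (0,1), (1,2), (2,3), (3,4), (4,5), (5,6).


P(P_7, k) = k * (k-1)^(6).
P(3) = 3 * 2^6 = 3 * 64 = 192.

192


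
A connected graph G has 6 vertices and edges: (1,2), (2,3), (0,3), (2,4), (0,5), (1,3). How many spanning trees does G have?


By Kirchhoff's matrix tree theorem, the number of spanning trees equals
the determinant of any cofactor of the Laplacian matrix L.
G has 6 vertices and 6 edges.
Computing the (5 x 5) cofactor determinant gives 3.

3


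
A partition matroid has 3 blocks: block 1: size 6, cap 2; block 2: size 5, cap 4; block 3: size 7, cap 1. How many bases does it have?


A basis picks exactly ci elements from block i.
Number of bases = product of C(|Si|, ci).
= C(6,2) * C(5,4) * C(7,1)
= 15 * 5 * 7
= 525.

525


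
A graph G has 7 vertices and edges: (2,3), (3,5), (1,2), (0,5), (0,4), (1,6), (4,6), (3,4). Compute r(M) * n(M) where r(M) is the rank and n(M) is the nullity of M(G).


r(M) = |V| - c = 7 - 1 = 6.
nullity = |E| - r(M) = 8 - 6 = 2.
Product = 6 * 2 = 12.

12


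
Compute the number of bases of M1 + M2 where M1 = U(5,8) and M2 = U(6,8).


Bases of a direct sum M1 + M2: |B| = |B(M1)| * |B(M2)|.
|B(U(5,8))| = C(8,5) = 56.
|B(U(6,8))| = C(8,6) = 28.
Total bases = 56 * 28 = 1568.

1568


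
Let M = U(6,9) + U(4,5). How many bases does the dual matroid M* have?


(M1+M2)* = M1* + M2*.
M1* = U(3,9), bases: C(9,3) = 84.
M2* = U(1,5), bases: C(5,1) = 5.
|B(M*)| = 84 * 5 = 420.

420


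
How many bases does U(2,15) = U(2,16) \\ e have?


Deleting e from U(2,16) gives U(2,15) since n > r.
Bases of U(2,15) = C(15,2) = 15! / (2! * 13!) = 105.

105


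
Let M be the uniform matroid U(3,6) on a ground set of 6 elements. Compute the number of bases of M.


Bases of U(3,6) are all 3-element subsets of the 6-element ground set.
Number of bases = C(6,3).
C(6,3) = (6 * 5 * 4) / (1 * 2 * 3) = 20.

20


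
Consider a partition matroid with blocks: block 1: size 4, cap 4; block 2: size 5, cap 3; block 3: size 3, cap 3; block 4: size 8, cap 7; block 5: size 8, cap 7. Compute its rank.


Rank of a partition matroid = sum of min(|Si|, ci) for each block.
= min(4,4) + min(5,3) + min(3,3) + min(8,7) + min(8,7)
= 4 + 3 + 3 + 7 + 7
= 24.

24


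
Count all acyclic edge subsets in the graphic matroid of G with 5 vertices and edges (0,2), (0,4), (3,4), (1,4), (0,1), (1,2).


An independent set in a graphic matroid is an acyclic edge subset.
G has 5 vertices and 6 edges.
Enumerate all 2^6 = 64 subsets, checking for acyclicity.
Total independent sets = 48.

48


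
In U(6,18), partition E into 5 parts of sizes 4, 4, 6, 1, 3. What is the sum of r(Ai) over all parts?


r(Ai) = min(|Ai|, 6) for each part.
Sum = min(4,6) + min(4,6) + min(6,6) + min(1,6) + min(3,6)
    = 4 + 4 + 6 + 1 + 3
    = 18.

18


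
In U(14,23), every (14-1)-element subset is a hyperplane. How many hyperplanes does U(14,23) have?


Hyperplanes of U(14,23) are flats of rank 13.
In a uniform matroid, these are exactly the (13)-element subsets.
Count = (23 choose 13) = 1144066.

1144066


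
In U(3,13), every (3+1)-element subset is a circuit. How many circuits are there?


In U(3,13), circuits are the (4)-element subsets.
Any set of 4 elements is dependent, and removing any one element gives
an independent set of size 3, so it is a minimal dependent set.
Number of circuits = (13 choose 4) = 715.

715


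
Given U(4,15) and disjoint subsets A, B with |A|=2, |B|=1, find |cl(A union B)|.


|A union B| = 2 + 1 = 3 (disjoint).
In U(4,15), cl(S) = S if |S| < 4, else cl(S) = E.
Since 3 < 4, cl(A union B) = A union B.
|cl(A union B)| = 3.

3


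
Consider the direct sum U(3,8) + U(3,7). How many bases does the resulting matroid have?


Bases of a direct sum M1 + M2: |B| = |B(M1)| * |B(M2)|.
|B(U(3,8))| = C(8,3) = 56.
|B(U(3,7))| = C(7,3) = 35.
Total bases = 56 * 35 = 1960.

1960


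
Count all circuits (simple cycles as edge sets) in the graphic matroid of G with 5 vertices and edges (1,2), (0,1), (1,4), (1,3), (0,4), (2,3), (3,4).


A circuit in a graphic matroid = edge set of a simple cycle.
G has 5 vertices and 7 edges.
Enumerating all minimal edge subsets forming cycles...
Total circuits found: 6.

6


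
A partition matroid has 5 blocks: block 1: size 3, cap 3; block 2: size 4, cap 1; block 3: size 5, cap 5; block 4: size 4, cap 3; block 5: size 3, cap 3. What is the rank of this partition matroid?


Rank of a partition matroid = sum of min(|Si|, ci) for each block.
= min(3,3) + min(4,1) + min(5,5) + min(4,3) + min(3,3)
= 3 + 1 + 5 + 3 + 3
= 15.

15


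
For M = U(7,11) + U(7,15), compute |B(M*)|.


(M1+M2)* = M1* + M2*.
M1* = U(4,11), bases: C(11,4) = 330.
M2* = U(8,15), bases: C(15,8) = 6435.
|B(M*)| = 330 * 6435 = 2123550.

2123550


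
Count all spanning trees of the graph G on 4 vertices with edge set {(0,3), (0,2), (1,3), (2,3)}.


By Kirchhoff's matrix tree theorem, the number of spanning trees equals
the determinant of any cofactor of the Laplacian matrix L.
G has 4 vertices and 4 edges.
Computing the (3 x 3) cofactor determinant gives 3.

3


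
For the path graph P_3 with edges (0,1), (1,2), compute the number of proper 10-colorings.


P(P_3, k) = k * (k-1)^(2).
P(10) = 10 * 9^2 = 10 * 81 = 810.

810


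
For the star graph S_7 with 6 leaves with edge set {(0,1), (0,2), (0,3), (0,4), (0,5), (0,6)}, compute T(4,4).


A star on 7 vertices is a tree with 6 edges.
T(x,y) = x^(6) for any tree.
T(4,4) = 4^6 = 4096.

4096


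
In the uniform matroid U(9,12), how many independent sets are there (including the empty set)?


Independent sets of U(9,12) are all subsets of size <= 9.
Count = C(12,0) + C(12,1) + C(12,2) + C(12,3) + C(12,4) + C(12,5) + C(12,6) + C(12,7) + C(12,8) + C(12,9)
     = 1 + 12 + 66 + 220 + 495 + 792 + 924 + 792 + 495 + 220
     = 4017.

4017


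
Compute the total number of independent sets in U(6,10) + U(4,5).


For a direct sum, |I(M1+M2)| = |I(M1)| * |I(M2)|.
|I(U(6,10))| = sum C(10,k) for k=0..6 = 848.
|I(U(4,5))| = sum C(5,k) for k=0..4 = 31.
Total = 848 * 31 = 26288.

26288


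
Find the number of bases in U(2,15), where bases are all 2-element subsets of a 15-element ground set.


Bases of U(2,15) are all 2-element subsets of the 15-element ground set.
Number of bases = C(15,2).
C(15,2) = 15! / (2! * 13!) = 105.

105


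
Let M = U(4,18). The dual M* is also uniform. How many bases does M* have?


The dual of U(r,n) is U(n-r, n) = U(14,18).
Bases of U(14,18) are all (14)-element subsets.
|B(M*)| = (18 choose 14) = 3060.

3060


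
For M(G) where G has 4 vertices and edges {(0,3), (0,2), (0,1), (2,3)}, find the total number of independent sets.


An independent set in a graphic matroid is an acyclic edge subset.
G has 4 vertices and 4 edges.
Enumerate all 2^4 = 16 subsets, checking for acyclicity.
Total independent sets = 14.

14


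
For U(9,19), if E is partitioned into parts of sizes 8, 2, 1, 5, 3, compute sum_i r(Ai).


r(Ai) = min(|Ai|, 9) for each part.
Sum = min(8,9) + min(2,9) + min(1,9) + min(5,9) + min(3,9)
    = 8 + 2 + 1 + 5 + 3
    = 19.

19


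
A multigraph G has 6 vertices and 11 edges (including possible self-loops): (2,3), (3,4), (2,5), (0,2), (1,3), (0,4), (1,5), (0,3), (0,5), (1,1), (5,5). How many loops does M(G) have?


In a graphic matroid, a loop is a self-loop edge (u,u) with rank 0.
Examining all 11 edges for self-loops...
Self-loops found: (1,1), (5,5)
Number of loops = 2.

2


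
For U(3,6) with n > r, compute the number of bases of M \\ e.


Deleting e from U(3,6) gives U(3,5) since n > r.
Bases of U(3,5) = C(5,3) = (5 * 4 * 3) / (1 * 2 * 3) = 10.

10


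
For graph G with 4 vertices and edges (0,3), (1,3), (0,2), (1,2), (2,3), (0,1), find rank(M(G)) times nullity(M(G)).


r(M) = |V| - c = 4 - 1 = 3.
nullity = |E| - r(M) = 6 - 3 = 3.
Product = 3 * 3 = 9.

9


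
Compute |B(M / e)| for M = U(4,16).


Contracting e from U(4,16) gives U(3,15).
Bases of U(3,15) = C(15,3) = 15! / (3! * 12!) = 455.

455


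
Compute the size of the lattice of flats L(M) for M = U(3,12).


Flats of U(3,12): every subset of size < 3 is a flat, plus E itself.
Count = (12 choose 0) + (12 choose 1) + (12 choose 2) + 1
     = 1 + 12 + 66 + 1
     = 80.

80


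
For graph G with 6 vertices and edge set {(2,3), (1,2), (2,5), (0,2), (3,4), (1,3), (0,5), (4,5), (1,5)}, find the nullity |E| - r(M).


Cycle rank (nullity) = |E| - r(M) = |E| - (|V| - c).
|E| = 9, |V| = 6, c = 1.
Nullity = 9 - (6 - 1) = 9 - 5 = 4.

4


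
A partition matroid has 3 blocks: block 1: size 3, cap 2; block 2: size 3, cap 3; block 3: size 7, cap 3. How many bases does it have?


A basis picks exactly ci elements from block i.
Number of bases = product of C(|Si|, ci).
= C(3,2) * C(3,3) * C(7,3)
= 3 * 1 * 35
= 105.

105


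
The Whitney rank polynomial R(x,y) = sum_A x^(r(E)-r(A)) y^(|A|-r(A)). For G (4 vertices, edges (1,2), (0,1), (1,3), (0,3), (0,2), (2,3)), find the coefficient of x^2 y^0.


R(x,y) = sum over A in 2^E of x^(r(E)-r(A)) * y^(|A|-r(A)).
G has 4 vertices, 6 edges. r(E) = 3.
Enumerate all 2^6 = 64 subsets.
Count subsets with r(E)-r(A)=2 and |A|-r(A)=0: 6.

6


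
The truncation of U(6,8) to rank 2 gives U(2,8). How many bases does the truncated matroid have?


Truncating U(6,8) to rank 2 gives U(2,8).
Bases of U(2,8) are all 2-element subsets of 8 elements.
Number of bases = (8 choose 2) = 28.

28


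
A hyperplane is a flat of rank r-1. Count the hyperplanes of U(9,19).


Hyperplanes of U(9,19) are flats of rank 8.
In a uniform matroid, these are exactly the (8)-element subsets.
Count = C(19,8) = 75582.

75582


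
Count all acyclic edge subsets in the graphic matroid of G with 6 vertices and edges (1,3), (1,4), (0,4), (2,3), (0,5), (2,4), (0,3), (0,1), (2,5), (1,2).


An independent set in a graphic matroid is an acyclic edge subset.
G has 6 vertices and 10 edges.
Enumerate all 2^10 = 1024 subsets, checking for acyclicity.
Total independent sets = 466.

466


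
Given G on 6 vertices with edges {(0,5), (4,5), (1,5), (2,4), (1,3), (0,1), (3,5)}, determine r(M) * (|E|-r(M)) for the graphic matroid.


r(M) = |V| - c = 6 - 1 = 5.
nullity = |E| - r(M) = 7 - 5 = 2.
Product = 5 * 2 = 10.

10


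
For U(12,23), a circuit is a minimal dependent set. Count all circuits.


In U(12,23), circuits are the (13)-element subsets.
Any set of 13 elements is dependent, and removing any one element gives
an independent set of size 12, so it is a minimal dependent set.
Number of circuits = (23 choose 13) = 1144066.

1144066


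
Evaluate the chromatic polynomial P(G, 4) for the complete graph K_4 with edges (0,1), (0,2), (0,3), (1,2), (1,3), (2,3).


P(K_4, k) = k(k-1)(k-2)...(k-3).
P(4) = (4) * (3) * (2) * (1) = 24.

24


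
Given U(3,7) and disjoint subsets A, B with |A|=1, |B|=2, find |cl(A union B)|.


|A union B| = 1 + 2 = 3 (disjoint).
In U(3,7), cl(S) = S if |S| < 3, else cl(S) = E.
Since 3 >= 3, cl(A union B) = E.
|cl(A union B)| = 7.

7


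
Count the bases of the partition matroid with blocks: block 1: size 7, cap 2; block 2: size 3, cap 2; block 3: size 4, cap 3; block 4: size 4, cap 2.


A basis picks exactly ci elements from block i.
Number of bases = product of C(|Si|, ci).
= C(7,2) * C(3,2) * C(4,3) * C(4,2)
= 21 * 3 * 4 * 6
= 1512.

1512


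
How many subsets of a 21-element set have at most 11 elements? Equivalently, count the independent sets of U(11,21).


Independent sets of U(11,21) are all subsets of size <= 11.
Count = C(21,0) + C(21,1) + C(21,2) + C(21,3) + C(21,4) + C(21,5) + C(21,6) + C(21,7) + C(21,8) + C(21,9) + C(21,10) + C(21,11)
     = 1 + 21 + 210 + 1330 + 5985 + 20349 + 54264 + 116280 + 203490 + 293930 + 352716 + 352716
     = 1401292.

1401292


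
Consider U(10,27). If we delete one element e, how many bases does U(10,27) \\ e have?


Deleting e from U(10,27) gives U(10,26) since n > r.
Bases of U(10,26) = (26 choose 10) = 5311735.

5311735


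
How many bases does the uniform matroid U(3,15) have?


Bases of U(3,15) are all 3-element subsets of the 15-element ground set.
Number of bases = C(15,3).
C(15,3) = (15 * 14 * 13) / (1 * 2 * 3) = 455.

455


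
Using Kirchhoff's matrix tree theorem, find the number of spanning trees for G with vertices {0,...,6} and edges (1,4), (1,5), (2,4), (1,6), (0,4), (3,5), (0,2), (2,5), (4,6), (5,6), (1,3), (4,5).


By Kirchhoff's matrix tree theorem, the number of spanning trees equals
the determinant of any cofactor of the Laplacian matrix L.
G has 7 vertices and 12 edges.
Computing the (6 x 6) cofactor determinant gives 257.

257


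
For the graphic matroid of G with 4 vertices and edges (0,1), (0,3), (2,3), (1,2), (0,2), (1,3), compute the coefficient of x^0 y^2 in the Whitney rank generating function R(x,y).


R(x,y) = sum over A in 2^E of x^(r(E)-r(A)) * y^(|A|-r(A)).
G has 4 vertices, 6 edges. r(E) = 3.
Enumerate all 2^6 = 64 subsets.
Count subsets with r(E)-r(A)=0 and |A|-r(A)=2: 6.

6


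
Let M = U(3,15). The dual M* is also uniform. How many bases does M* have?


The dual of U(r,n) is U(n-r, n) = U(12,15).
Bases of U(12,15) are all (12)-element subsets.
|B(M*)| = C(15,12) = 455.

455


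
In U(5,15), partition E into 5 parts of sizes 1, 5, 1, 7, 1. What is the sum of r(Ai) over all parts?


r(Ai) = min(|Ai|, 5) for each part.
Sum = min(1,5) + min(5,5) + min(1,5) + min(7,5) + min(1,5)
    = 1 + 5 + 1 + 5 + 1
    = 13.

13


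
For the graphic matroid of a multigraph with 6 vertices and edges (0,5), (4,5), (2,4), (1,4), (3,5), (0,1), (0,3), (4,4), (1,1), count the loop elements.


In a graphic matroid, a loop is a self-loop edge (u,u) with rank 0.
Examining all 9 edges for self-loops...
Self-loops found: (4,4), (1,1)
Number of loops = 2.

2


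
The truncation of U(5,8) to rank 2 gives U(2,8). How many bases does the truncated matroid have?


Truncating U(5,8) to rank 2 gives U(2,8).
Bases of U(2,8) are all 2-element subsets of 8 elements.
Number of bases = (8 choose 2) = 28.

28


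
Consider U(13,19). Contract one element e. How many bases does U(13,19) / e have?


Contracting e from U(13,19) gives U(12,18).
Bases of U(12,18) = (18 choose 12) = 18564.

18564


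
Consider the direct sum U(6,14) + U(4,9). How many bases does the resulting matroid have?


Bases of a direct sum M1 + M2: |B| = |B(M1)| * |B(M2)|.
|B(U(6,14))| = C(14,6) = 3003.
|B(U(4,9))| = C(9,4) = 126.
Total bases = 3003 * 126 = 378378.

378378
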